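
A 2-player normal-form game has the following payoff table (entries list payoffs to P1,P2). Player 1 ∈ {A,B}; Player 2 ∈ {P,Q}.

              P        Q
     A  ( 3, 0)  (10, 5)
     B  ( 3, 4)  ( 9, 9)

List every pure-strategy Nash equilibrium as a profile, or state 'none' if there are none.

Nash profiles: (A,Q)

(A,P): not NE [P2→Q gives 5>0]
(A,Q): NE
(B,P): not NE [P2→Q gives 9>4]
(B,Q): not NE [P1→A gives 10>9]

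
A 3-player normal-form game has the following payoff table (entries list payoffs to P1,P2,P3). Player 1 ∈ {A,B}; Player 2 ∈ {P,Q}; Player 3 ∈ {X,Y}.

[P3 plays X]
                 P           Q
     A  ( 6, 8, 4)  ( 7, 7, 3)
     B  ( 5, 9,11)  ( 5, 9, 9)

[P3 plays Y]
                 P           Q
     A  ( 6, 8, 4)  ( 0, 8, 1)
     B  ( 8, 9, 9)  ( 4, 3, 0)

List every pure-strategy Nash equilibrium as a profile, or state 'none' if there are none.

(A,P,X): NE
(A,P,Y): not NE [P1→B gives 8>6]
(A,Q,X): not NE [P2→P gives 8>7]
(A,Q,Y): not NE [P1→B gives 4>0; P3→X gives 3>1]
(B,P,X): not NE [P1→A gives 6>5]
(B,P,Y): not NE [P3→X gives 11>9]
(B,Q,X): not NE [P1→A gives 7>5]
(B,Q,Y): not NE [P2→P gives 9>3; P3→X gives 9>0]

NE set: (A,P,X)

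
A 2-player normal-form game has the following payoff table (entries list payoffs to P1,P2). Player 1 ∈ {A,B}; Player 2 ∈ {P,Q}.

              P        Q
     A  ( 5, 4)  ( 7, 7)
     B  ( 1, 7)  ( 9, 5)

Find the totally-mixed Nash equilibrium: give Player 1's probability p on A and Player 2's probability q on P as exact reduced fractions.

P1 indiff ⇒ q·5+(1-q)·7 = q·1+(1-q)·9 ⇒ q(4) = (1-q)(2) ⇒ q = 1/3
P2 indiff ⇒ p·4+(1-p)·7 = p·7+(1-p)·5 ⇒ p(-3) = (1-p)(-2) ⇒ p = 2/5

p=2/5, q=1/3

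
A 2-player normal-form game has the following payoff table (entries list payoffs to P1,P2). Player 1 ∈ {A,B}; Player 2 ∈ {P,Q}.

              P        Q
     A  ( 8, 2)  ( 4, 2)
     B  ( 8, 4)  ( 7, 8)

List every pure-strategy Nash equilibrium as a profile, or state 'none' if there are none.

PSNE = {(A,P), (B,Q)}

(A,P): NE
(A,Q): not NE [P1→B gives 7>4]
(B,P): not NE [P2→Q gives 8>4]
(B,Q): NE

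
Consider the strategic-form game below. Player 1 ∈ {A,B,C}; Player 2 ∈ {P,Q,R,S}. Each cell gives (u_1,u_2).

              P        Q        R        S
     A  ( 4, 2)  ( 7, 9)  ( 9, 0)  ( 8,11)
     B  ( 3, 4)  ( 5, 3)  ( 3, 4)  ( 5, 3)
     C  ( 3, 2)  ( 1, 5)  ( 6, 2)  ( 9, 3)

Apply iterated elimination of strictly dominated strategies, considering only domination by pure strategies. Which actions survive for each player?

IESDS → P1:{A,C} P2:{Q,S}

P1 drop B (A beats it: P:4>3 Q:7>5 R:9>3 S:8>5)
P2 drop P (Q beats it: A:9>2 C:5>2)
P2 drop R (Q beats it: A:9>0 C:5>2)
P1→{A,C} P2→{Q,S}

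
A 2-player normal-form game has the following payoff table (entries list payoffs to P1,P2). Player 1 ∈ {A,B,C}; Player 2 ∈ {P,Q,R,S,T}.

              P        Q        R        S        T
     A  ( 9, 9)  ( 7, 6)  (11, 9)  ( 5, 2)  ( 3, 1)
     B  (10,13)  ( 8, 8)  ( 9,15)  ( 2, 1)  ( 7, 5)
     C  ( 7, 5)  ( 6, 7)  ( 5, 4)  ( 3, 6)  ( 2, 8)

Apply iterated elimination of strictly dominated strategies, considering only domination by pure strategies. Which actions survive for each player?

IESDS → P1:{A,B} P2:{P,R}

P1 drop C (A beats it: P:9>7 Q:7>6 R:11>5 S:5>3 T:3>2)
P2 drop Q (P beats it: A:9>6 B:13>8)
P2 drop S (P beats it: A:9>2 B:13>1)
P2 drop T (P beats it: A:9>1 B:13>5)
P1→{A,B} P2→{P,R}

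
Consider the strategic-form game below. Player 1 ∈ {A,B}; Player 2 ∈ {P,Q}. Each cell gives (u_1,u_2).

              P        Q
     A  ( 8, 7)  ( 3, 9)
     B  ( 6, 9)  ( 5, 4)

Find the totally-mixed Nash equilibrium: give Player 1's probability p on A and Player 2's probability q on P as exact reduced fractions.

P1 indiff ⇒ q·8+(1-q)·3 = q·6+(1-q)·5 ⇒ q(2) = (1-q)(2) ⇒ q = 1/2
P2 indiff ⇒ p·7+(1-p)·9 = p·9+(1-p)·4 ⇒ p(-2) = (1-p)(-5) ⇒ p = 5/7

p=5/7, q=1/2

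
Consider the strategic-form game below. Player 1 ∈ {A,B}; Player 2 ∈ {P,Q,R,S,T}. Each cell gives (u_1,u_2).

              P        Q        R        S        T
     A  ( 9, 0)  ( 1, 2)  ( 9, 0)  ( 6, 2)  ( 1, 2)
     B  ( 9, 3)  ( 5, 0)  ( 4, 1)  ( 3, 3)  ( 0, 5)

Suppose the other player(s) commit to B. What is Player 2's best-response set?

BR_2 = {T}

u_2(P vs B) = 3
u_2(Q vs B) = 0
u_2(R vs B) = 1
u_2(S vs B) = 3
u_2(T vs B) = 5
max payoff 5 at {T}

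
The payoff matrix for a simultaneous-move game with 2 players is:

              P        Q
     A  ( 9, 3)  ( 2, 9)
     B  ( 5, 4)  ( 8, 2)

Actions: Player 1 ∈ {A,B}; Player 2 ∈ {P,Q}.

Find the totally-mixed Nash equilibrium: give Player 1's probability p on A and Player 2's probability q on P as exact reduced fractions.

p=1/4, q=3/5

P1 indiff ⇒ q·9+(1-q)·2 = q·5+(1-q)·8 ⇒ q(4) = (1-q)(6) ⇒ q = 3/5
P2 indiff ⇒ p·3+(1-p)·4 = p·9+(1-p)·2 ⇒ p(-6) = (1-p)(-2) ⇒ p = 1/4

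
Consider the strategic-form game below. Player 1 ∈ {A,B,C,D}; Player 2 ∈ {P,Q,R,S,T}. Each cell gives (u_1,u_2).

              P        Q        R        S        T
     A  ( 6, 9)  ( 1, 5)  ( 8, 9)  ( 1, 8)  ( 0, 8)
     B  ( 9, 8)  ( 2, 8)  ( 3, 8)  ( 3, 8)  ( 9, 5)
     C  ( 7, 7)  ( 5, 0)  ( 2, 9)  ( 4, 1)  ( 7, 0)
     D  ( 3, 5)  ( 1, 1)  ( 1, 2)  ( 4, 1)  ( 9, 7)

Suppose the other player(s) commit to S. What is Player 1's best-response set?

P1 best: {C,D}

u_1(A vs S) = 1
u_1(B vs S) = 3
u_1(C vs S) = 4
u_1(D vs S) = 4
max payoff 4 at {C,D}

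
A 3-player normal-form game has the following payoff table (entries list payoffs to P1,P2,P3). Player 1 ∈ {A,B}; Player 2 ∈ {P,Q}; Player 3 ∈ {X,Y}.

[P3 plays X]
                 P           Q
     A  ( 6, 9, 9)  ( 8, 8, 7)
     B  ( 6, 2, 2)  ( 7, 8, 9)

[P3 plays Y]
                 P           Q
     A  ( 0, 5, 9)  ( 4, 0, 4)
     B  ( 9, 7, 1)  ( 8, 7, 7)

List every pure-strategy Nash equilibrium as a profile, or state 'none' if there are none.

(A,P,X): NE
(A,P,Y): not NE [P1→B gives 9>0]
(A,Q,X): not NE [P2→P gives 9>8]
(A,Q,Y): not NE [P1→B gives 8>4; P2→P gives 5>0; P3→X gives 7>4]
(B,P,X): not NE [P2→Q gives 8>2]
(B,P,Y): not NE [P3→X gives 2>1]
(B,Q,X): not NE [P1→A gives 8>7]
(B,Q,Y): not NE [P3→X gives 9>7]

NE set: (A,P,X)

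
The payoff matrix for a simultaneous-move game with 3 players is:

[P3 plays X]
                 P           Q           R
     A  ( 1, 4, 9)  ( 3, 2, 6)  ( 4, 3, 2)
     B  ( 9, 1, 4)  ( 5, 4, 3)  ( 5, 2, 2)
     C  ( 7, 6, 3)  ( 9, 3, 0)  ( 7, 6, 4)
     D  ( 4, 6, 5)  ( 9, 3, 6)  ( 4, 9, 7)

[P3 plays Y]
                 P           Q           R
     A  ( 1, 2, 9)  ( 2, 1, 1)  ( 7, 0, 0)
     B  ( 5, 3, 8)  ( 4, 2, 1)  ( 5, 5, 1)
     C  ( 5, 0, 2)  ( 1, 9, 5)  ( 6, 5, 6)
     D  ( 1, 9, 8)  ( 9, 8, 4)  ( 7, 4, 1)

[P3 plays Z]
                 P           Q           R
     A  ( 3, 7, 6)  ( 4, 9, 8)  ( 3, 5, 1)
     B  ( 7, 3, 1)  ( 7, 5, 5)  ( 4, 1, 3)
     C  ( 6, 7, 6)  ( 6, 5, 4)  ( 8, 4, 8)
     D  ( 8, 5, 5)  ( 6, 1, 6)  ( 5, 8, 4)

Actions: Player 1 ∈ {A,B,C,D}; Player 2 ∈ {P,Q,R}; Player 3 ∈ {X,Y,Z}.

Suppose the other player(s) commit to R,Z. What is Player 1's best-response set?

u_1(A vs R,Z) = 3
u_1(B vs R,Z) = 4
u_1(C vs R,Z) = 8
u_1(D vs R,Z) = 5
max payoff 8 at {C}

argmax u_1 = {C}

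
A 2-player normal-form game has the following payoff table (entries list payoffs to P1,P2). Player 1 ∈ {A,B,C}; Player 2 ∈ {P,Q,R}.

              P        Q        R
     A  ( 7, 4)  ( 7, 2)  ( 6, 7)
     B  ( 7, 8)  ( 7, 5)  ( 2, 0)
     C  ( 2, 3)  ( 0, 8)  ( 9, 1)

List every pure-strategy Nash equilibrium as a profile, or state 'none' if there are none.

(A,P): not NE [P2→R gives 7>4]
(A,Q): not NE [P2→R gives 7>2]
(A,R): not NE [P1→C gives 9>6]
(B,P): NE
(B,Q): not NE [P2→P gives 8>5]
(B,R): not NE [P1→C gives 9>2; P2→P gives 8>0]
(C,P): not NE [P1→B gives 7>2; P2→Q gives 8>3]
(C,Q): not NE [P1→B gives 7>0]
(C,R): not NE [P2→Q gives 8>1]

PSNE = {(B,P)}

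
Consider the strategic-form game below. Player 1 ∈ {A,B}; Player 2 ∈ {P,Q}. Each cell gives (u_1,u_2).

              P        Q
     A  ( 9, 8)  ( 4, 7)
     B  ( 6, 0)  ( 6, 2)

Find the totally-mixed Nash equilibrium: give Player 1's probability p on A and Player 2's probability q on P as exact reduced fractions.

(p,q) = (2/3, 2/5)

P1 indiff ⇒ q·9+(1-q)·4 = q·6+(1-q)·6 ⇒ q(3) = (1-q)(2) ⇒ q = 2/5
P2 indiff ⇒ p·8+(1-p)·0 = p·7+(1-p)·2 ⇒ p(1) = (1-p)(2) ⇒ p = 2/3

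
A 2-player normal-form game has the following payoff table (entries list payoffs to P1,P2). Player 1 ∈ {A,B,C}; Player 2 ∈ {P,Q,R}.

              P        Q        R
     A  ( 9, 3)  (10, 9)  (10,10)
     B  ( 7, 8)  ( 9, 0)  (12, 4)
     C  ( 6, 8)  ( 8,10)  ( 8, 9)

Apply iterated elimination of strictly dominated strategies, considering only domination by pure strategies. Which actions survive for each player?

P1 drop C (A beats it: P:9>6 Q:10>8 R:10>8)
P2 drop Q (R beats it: A:10>9 B:4>0)
P1→{A,B} P2→{P,R}

IESDS → P1:{A,B} P2:{P,R}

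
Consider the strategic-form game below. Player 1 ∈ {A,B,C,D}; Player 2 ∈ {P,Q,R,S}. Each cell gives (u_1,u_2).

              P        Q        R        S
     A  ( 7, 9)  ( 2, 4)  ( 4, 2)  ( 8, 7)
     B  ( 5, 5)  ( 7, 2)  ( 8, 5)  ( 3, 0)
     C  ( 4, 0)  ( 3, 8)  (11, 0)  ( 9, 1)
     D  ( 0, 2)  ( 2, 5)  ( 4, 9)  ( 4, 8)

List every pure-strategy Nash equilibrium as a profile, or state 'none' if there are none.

Nash profiles: (A,P)

(A,P): NE
(A,Q): not NE [P1→B gives 7>2; P2→P gives 9>4]
(A,R): not NE [P1→C gives 11>4; P2→P gives 9>2]
(A,S): not NE [P1→C gives 9>8; P2→P gives 9>7]
(B,P): not NE [P1→A gives 7>5]
(B,Q): not NE [P2→R gives 5>2]
(B,R): not NE [P1→C gives 11>8]
(B,S): not NE [P1→C gives 9>3; P2→R gives 5>0]
(C,P): not NE [P1→A gives 7>4; P2→Q gives 8>0]
(C,Q): not NE [P1→B gives 7>3]
(C,R): not NE [P2→Q gives 8>0]
(C,S): not NE [P2→Q gives 8>1]
(D,P): not NE [P1→A gives 7>0; P2→R gives 9>2]
(D,Q): not NE [P1→B gives 7>2; P2→R gives 9>5]
(D,R): not NE [P1→C gives 11>4]
(D,S): not NE [P1→C gives 9>4; P2→R gives 9>8]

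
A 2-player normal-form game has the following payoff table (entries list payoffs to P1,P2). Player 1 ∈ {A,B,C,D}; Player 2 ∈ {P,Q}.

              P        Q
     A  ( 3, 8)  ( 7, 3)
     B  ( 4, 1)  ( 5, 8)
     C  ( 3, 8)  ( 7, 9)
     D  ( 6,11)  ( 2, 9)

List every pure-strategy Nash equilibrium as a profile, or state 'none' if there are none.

(A,P): not NE [P1→D gives 6>3]
(A,Q): not NE [P2→P gives 8>3]
(B,P): not NE [P1→D gives 6>4; P2→Q gives 8>1]
(B,Q): not NE [P1→C gives 7>5]
(C,P): not NE [P1→D gives 6>3; P2→Q gives 9>8]
(C,Q): NE
(D,P): NE
(D,Q): not NE [P1→C gives 7>2; P2→P gives 11>9]

PSNE = {(C,Q), (D,P)}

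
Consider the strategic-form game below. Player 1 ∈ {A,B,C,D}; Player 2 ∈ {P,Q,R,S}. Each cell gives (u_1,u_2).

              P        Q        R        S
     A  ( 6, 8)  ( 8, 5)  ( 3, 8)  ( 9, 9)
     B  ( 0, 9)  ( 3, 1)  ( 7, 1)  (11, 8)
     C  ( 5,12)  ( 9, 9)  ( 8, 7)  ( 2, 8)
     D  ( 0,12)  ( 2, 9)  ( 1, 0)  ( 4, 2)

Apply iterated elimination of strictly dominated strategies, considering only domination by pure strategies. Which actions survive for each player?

P1 drop D (A beats it: P:6>0 Q:8>2 R:3>1 S:9>4)
P2 drop Q (P beats it: A:8>5 B:9>1 C:12>9)
P2 drop R (S beats it: A:9>8 B:8>1 C:8>7)
P1 drop C (A beats it: P:6>5 S:9>2)
P1→{A,B} P2→{P,S}

IESDS → P1:{A,B} P2:{P,S}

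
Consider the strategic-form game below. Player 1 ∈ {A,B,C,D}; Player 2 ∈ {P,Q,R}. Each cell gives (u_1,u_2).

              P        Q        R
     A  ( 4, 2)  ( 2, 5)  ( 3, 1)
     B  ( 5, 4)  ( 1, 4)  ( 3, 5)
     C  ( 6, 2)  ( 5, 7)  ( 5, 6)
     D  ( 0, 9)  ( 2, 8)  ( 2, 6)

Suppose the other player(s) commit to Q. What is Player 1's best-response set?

u_1(A vs Q) = 2
u_1(B vs Q) = 1
u_1(C vs Q) = 5
u_1(D vs Q) = 2
max payoff 5 at {C}

BR_1 = {C}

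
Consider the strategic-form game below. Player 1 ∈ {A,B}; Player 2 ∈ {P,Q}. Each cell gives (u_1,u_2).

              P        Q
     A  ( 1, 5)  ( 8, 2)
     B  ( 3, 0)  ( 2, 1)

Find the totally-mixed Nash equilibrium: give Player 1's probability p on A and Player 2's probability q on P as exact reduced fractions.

P1 indiff ⇒ q·1+(1-q)·8 = q·3+(1-q)·2 ⇒ q(-2) = (1-q)(-6) ⇒ q = 3/4
P2 indiff ⇒ p·5+(1-p)·0 = p·2+(1-p)·1 ⇒ p(3) = (1-p)(1) ⇒ p = 1/4

P1 mixes 1/4 on A; P2 mixes 3/4 on P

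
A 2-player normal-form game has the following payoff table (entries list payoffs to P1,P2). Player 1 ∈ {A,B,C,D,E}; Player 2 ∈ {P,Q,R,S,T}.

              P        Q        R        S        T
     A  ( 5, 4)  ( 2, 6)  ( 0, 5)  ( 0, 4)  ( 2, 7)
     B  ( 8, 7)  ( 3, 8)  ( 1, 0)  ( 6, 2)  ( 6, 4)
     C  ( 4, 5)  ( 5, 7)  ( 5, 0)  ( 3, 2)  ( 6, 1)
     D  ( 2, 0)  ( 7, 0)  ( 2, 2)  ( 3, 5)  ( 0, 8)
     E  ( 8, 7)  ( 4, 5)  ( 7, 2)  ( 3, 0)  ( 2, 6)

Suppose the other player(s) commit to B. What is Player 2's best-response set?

P2 best: {Q}

u_2(P vs B) = 7
u_2(Q vs B) = 8
u_2(R vs B) = 0
u_2(S vs B) = 2
u_2(T vs B) = 4
max payoff 8 at {Q}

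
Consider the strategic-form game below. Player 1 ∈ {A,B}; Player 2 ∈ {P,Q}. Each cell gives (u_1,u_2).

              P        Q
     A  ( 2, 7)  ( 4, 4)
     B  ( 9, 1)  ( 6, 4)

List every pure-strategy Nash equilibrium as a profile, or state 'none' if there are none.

(A,P): not NE [P1→B gives 9>2]
(A,Q): not NE [P1→B gives 6>4; P2→P gives 7>4]
(B,P): not NE [P2→Q gives 4>1]
(B,Q): NE

PSNE = {(B,Q)}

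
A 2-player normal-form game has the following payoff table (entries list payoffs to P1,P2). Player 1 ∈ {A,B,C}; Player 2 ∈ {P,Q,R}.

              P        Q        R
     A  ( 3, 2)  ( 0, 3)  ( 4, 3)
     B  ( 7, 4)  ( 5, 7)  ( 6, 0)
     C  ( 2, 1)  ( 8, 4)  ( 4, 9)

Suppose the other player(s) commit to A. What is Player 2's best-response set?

u_2(P vs A) = 2
u_2(Q vs A) = 3
u_2(R vs A) = 3
max payoff 3 at {Q,R}

P2 best: {Q,R}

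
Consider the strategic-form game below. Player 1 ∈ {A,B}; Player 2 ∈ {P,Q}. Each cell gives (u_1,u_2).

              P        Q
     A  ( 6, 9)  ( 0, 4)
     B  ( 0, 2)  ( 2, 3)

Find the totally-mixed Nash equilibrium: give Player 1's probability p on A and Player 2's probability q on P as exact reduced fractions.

p=1/6, q=1/4

P1 indiff ⇒ q·6+(1-q)·0 = q·0+(1-q)·2 ⇒ q(6) = (1-q)(2) ⇒ q = 1/4
P2 indiff ⇒ p·9+(1-p)·2 = p·4+(1-p)·3 ⇒ p(5) = (1-p)(1) ⇒ p = 1/6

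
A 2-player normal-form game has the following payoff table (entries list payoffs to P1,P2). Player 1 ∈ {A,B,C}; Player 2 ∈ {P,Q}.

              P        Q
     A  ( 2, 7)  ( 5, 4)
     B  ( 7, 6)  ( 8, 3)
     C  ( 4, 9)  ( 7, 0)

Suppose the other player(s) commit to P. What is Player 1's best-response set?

u_1(A vs P) = 2
u_1(B vs P) = 7
u_1(C vs P) = 4
max payoff 7 at {B}

BR_1 = {B}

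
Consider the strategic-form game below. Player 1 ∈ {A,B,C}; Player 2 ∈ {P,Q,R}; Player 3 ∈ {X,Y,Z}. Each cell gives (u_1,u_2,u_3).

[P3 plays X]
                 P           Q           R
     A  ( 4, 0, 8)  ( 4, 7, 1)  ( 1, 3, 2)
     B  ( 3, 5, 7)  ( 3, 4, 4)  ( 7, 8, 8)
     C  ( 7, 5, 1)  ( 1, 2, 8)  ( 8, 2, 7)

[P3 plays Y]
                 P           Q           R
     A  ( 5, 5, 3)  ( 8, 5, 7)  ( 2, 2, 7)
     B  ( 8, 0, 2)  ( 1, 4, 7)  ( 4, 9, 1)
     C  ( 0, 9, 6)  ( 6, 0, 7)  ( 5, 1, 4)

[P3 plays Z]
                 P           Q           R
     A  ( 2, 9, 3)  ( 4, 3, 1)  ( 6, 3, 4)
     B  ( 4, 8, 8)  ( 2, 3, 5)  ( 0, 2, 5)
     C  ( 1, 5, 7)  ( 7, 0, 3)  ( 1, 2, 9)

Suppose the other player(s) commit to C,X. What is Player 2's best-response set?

u_2(P vs C,X) = 5
u_2(Q vs C,X) = 2
u_2(R vs C,X) = 2
max payoff 5 at {P}

argmax u_2 = {P}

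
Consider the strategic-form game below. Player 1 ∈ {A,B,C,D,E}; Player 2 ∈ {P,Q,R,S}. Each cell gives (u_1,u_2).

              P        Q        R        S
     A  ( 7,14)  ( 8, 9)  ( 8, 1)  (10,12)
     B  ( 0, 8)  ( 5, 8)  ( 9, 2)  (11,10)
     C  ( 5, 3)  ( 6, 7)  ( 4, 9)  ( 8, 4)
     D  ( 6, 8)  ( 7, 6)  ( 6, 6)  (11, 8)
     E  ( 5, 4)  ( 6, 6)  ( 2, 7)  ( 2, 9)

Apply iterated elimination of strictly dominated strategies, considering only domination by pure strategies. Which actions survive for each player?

IESDS → P1:{A,B,D} P2:{P,S}

P1 drop C (A beats it: P:7>5 Q:8>6 R:8>4 S:10>8)
P1 drop E (A beats it: P:7>5 Q:8>6 R:8>2 S:10>2)
P2 drop Q (S beats it: A:12>9 B:10>8 D:8>6)
P2 drop R (P beats it: A:14>1 B:8>2 D:8>6)
P1→{A,B,D} P2→{P,S}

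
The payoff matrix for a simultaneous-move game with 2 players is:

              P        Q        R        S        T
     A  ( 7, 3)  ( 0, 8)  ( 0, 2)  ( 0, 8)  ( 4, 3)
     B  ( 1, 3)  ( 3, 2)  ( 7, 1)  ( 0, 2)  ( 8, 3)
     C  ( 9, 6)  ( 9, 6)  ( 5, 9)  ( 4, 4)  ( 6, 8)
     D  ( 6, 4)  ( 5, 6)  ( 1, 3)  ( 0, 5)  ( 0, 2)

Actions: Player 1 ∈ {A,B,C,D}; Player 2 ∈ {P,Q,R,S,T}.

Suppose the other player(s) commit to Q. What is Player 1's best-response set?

P1 best: {C}

u_1(A vs Q) = 0
u_1(B vs Q) = 3
u_1(C vs Q) = 9
u_1(D vs Q) = 5
max payoff 9 at {C}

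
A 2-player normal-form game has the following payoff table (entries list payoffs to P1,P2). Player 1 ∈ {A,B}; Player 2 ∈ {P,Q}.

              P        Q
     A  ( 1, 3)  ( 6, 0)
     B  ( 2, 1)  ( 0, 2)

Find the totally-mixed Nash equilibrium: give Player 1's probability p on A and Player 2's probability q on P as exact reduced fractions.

P1 indiff ⇒ q·1+(1-q)·6 = q·2+(1-q)·0 ⇒ q(-1) = (1-q)(-6) ⇒ q = 6/7
P2 indiff ⇒ p·3+(1-p)·1 = p·0+(1-p)·2 ⇒ p(3) = (1-p)(1) ⇒ p = 1/4

P1 mixes 1/4 on A; P2 mixes 6/7 on P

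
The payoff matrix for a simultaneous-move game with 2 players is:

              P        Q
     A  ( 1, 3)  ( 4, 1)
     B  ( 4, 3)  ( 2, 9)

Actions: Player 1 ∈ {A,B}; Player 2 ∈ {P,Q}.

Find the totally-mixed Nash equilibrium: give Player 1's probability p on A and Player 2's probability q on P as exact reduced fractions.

(p,q) = (3/4, 2/5)

P1 indiff ⇒ q·1+(1-q)·4 = q·4+(1-q)·2 ⇒ q(-3) = (1-q)(-2) ⇒ q = 2/5
P2 indiff ⇒ p·3+(1-p)·3 = p·1+(1-p)·9 ⇒ p(2) = (1-p)(6) ⇒ p = 3/4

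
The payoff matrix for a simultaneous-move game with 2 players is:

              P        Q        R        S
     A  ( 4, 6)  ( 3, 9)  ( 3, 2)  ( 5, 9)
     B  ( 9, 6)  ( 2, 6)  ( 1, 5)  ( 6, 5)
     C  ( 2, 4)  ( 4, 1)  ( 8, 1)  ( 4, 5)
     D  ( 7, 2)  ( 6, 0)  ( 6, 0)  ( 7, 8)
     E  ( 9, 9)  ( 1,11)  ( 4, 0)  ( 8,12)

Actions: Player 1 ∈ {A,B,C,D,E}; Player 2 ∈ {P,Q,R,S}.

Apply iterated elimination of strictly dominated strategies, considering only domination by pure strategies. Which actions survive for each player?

P1 drop A (D beats it: P:7>4 Q:6>3 R:6>3 S:7>5)
P2 drop R (P beats it: B:6>5 C:4>1 D:2>0 E:9>0)
P1 drop C (D beats it: P:7>2 Q:6>4 S:7>4)
P1→{B,D,E} P2→{P,Q,S}

Survivors P1:{B,D,E} P2:{P,Q,S}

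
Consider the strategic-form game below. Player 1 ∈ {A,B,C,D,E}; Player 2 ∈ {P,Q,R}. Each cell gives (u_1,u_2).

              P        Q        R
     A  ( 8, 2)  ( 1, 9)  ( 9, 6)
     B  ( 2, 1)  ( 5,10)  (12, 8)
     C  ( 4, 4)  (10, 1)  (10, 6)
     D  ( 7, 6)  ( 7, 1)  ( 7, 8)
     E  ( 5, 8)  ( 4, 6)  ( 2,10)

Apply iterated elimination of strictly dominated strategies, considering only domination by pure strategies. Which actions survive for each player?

Remaining: P1:{B,C} P2:{Q,R}

P1 drop E (D beats it: P:7>5 Q:7>4 R:7>2)
P2 drop P (R beats it: A:6>2 B:8>1 C:6>4 D:8>6)
P1 drop A (B beats it: Q:5>1 R:12>9)
P1 drop D (C beats it: Q:10>7 R:10>7)
P1→{B,C} P2→{Q,R}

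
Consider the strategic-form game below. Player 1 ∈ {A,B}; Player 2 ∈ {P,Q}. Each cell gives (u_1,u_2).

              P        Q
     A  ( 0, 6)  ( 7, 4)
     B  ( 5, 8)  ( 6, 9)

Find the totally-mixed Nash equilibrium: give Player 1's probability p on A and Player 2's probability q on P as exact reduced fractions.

P1 indiff ⇒ q·0+(1-q)·7 = q·5+(1-q)·6 ⇒ q(-5) = (1-q)(-1) ⇒ q = 1/6
P2 indiff ⇒ p·6+(1-p)·8 = p·4+(1-p)·9 ⇒ p(2) = (1-p)(1) ⇒ p = 1/3

p=1/3, q=1/6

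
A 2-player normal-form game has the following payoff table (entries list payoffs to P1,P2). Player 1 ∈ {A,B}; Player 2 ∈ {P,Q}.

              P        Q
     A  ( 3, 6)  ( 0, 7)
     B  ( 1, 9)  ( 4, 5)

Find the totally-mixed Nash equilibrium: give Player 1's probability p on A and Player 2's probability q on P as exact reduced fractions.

P1 indiff ⇒ q·3+(1-q)·0 = q·1+(1-q)·4 ⇒ q(2) = (1-q)(4) ⇒ q = 2/3
P2 indiff ⇒ p·6+(1-p)·9 = p·7+(1-p)·5 ⇒ p(-1) = (1-p)(-4) ⇒ p = 4/5

p=4/5, q=2/3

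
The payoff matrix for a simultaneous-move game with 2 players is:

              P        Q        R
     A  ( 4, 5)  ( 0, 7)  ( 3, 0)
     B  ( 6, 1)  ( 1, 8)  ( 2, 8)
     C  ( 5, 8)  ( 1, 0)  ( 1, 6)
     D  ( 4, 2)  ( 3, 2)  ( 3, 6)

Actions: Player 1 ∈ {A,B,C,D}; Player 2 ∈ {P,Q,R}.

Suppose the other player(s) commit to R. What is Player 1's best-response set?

argmax u_1 = {A,D}

u_1(A vs R) = 3
u_1(B vs R) = 2
u_1(C vs R) = 1
u_1(D vs R) = 3
max payoff 3 at {A,D}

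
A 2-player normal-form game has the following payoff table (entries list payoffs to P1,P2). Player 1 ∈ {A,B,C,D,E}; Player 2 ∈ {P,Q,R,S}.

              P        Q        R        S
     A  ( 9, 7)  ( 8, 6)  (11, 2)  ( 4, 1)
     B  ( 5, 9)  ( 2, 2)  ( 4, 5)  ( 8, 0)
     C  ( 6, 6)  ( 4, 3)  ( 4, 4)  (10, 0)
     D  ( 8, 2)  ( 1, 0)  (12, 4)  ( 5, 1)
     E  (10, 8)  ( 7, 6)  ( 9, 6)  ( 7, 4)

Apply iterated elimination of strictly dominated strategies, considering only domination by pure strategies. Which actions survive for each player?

Survivors P1:{A,D,E} P2:{P,R}

P2 drop Q (P beats it: A:7>6 B:9>2 C:6>3 D:2>0 E:8>6)
P2 drop S (P beats it: A:7>1 B:9>0 C:6>0 D:2>1 E:8>4)
P1 drop B (A beats it: P:9>5 R:11>4)
P1 drop C (A beats it: P:9>6 R:11>4)
P1→{A,D,E} P2→{P,R}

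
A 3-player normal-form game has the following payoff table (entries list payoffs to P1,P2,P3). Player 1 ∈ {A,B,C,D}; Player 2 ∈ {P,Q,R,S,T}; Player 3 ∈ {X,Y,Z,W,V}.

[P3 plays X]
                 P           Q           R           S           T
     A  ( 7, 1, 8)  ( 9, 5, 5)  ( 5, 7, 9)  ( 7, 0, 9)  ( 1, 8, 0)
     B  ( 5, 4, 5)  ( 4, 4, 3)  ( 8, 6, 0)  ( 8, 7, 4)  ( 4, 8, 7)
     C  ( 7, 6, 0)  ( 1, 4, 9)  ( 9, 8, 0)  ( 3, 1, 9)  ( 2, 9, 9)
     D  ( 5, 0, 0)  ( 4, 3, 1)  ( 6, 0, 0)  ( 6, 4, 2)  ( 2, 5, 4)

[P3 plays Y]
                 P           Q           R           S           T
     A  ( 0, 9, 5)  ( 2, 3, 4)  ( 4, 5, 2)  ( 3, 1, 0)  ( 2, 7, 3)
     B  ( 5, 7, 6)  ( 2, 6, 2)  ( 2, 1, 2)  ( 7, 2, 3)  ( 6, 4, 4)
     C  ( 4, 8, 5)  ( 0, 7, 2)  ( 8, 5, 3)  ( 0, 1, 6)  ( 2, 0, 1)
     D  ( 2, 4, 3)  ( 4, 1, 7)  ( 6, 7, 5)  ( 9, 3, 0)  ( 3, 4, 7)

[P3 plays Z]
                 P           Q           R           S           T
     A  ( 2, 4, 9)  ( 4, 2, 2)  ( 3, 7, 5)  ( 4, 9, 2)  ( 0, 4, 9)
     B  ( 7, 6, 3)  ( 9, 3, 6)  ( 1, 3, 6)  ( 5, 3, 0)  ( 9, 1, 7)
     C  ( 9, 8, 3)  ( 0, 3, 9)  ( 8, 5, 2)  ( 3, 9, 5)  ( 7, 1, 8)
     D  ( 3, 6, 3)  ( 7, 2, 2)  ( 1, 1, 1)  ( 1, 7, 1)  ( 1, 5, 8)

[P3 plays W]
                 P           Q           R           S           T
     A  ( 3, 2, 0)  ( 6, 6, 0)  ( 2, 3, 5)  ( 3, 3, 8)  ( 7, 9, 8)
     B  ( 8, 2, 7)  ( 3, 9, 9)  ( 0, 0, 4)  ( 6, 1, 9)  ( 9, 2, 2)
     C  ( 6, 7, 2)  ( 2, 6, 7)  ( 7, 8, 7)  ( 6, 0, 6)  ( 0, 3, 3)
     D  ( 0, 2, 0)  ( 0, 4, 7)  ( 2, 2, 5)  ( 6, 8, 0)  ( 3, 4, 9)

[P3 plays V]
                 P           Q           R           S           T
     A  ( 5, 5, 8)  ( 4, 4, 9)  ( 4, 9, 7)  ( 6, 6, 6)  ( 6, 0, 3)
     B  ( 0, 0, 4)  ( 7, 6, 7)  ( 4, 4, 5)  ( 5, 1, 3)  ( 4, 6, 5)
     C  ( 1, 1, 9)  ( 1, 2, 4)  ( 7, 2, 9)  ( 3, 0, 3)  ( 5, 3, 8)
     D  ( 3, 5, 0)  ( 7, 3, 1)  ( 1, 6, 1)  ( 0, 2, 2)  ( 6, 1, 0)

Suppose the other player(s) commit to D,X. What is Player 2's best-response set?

u_2(P vs D,X) = 0
u_2(Q vs D,X) = 3
u_2(R vs D,X) = 0
u_2(S vs D,X) = 4
u_2(T vs D,X) = 5
max payoff 5 at {T}

P2 best: {T}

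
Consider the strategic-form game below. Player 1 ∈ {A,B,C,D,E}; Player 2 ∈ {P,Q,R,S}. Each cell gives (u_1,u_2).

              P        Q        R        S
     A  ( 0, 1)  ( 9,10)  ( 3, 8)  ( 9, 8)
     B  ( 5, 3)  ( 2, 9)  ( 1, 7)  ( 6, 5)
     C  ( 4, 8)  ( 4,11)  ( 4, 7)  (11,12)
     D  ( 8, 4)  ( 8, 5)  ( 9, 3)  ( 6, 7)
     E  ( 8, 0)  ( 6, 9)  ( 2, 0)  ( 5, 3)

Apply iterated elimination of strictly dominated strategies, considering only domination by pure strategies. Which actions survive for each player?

P2 drop P (Q beats it: A:10>1 B:9>3 C:11>8 D:5>4 E:9>0)
P1 drop B (A beats it: Q:9>2 R:3>1 S:9>6)
P1 drop E (A beats it: Q:9>6 R:3>2 S:9>5)
P2 drop R (Q beats it: A:10>8 C:11>7 D:5>3)
P1 drop D (A beats it: Q:9>8 S:9>6)
P1→{A,C} P2→{Q,S}

IESDS → P1:{A,C} P2:{Q,S}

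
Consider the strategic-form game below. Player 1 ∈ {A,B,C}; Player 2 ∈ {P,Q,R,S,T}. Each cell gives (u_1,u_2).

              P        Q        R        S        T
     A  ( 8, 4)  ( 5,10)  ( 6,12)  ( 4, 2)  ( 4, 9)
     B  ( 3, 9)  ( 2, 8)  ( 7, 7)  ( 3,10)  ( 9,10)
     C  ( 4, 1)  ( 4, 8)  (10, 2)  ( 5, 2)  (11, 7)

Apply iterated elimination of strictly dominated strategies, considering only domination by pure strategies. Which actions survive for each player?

P1 drop B (C beats it: P:4>3 Q:4>2 R:10>7 S:5>3 T:11>9)
P2 drop P (Q beats it: A:10>4 C:8>1)
P2 drop S (Q beats it: A:10>2 C:8>2)
P2 drop T (Q beats it: A:10>9 C:8>7)
P1→{A,C} P2→{Q,R}

Remaining: P1:{A,C} P2:{Q,R}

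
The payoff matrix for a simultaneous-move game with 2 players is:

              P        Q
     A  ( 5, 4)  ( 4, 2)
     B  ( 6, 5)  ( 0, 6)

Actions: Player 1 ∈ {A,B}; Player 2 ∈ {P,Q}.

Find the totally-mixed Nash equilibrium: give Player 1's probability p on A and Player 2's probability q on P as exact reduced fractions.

P1 indiff ⇒ q·5+(1-q)·4 = q·6+(1-q)·0 ⇒ q(-1) = (1-q)(-4) ⇒ q = 4/5
P2 indiff ⇒ p·4+(1-p)·5 = p·2+(1-p)·6 ⇒ p(2) = (1-p)(1) ⇒ p = 1/3

p=1/3, q=4/5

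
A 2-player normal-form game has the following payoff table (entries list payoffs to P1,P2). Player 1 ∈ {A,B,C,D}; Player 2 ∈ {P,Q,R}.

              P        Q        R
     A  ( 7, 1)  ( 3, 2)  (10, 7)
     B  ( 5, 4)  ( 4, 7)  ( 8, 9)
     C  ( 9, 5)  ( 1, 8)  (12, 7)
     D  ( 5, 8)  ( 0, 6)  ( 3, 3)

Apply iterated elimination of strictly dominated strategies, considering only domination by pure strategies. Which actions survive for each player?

P1 drop D (A beats it: P:7>5 Q:3>0 R:10>3)
P2 drop P (Q beats it: A:2>1 B:7>4 C:8>5)
P1→{A,B,C} P2→{Q,R}

Remaining: P1:{A,B,C} P2:{Q,R}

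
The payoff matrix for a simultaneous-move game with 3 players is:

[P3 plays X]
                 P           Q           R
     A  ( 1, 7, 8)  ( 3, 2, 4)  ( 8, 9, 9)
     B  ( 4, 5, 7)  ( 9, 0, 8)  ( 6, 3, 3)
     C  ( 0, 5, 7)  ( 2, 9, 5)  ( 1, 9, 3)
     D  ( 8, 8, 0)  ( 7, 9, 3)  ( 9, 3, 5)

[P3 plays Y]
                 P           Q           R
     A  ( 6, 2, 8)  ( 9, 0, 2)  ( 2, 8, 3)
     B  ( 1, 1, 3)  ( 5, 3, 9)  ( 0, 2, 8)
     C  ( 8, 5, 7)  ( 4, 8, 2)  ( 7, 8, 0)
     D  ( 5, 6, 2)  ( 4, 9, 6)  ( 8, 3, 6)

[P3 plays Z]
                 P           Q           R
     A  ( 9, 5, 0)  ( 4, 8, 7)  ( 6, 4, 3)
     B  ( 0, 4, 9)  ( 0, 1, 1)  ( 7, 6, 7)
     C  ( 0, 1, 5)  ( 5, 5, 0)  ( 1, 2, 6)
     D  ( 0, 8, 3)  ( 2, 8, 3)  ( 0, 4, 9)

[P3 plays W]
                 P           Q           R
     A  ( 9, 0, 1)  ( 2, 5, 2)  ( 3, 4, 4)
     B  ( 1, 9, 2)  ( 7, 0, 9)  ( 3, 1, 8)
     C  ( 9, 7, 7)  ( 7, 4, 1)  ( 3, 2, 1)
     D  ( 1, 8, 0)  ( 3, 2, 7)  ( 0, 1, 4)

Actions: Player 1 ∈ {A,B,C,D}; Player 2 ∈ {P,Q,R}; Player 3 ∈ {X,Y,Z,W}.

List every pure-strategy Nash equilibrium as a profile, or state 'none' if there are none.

NE set: (C,P,W)

(A,P,X): not NE [P1→D gives 8>1; P2→R gives 9>7]
(A,P,Y): not NE [P1→C gives 8>6; P2→R gives 8>2]
(A,P,Z): not NE [P2→Q gives 8>5; P3→Y gives 8>0]
(A,P,W): not NE [P2→Q gives 5>0; P3→Y gives 8>1]
(A,Q,X): not NE [P1→B gives 9>3; P2→R gives 9>2; P3→Z gives 7>4]
(A,Q,Y): not NE [P2→R gives 8>0; P3→Z gives 7>2]
(A,Q,Z): not NE [P1→C gives 5>4]
(A,Q,W): not NE [P1→C gives 7>2; P3→Z gives 7>2]
(A,R,X): not NE [P1→D gives 9>8]
(A,R,Y): not NE [P1→D gives 8>2; P3→X gives 9>3]
(A,R,Z): not NE [P1→B gives 7>6; P2→Q gives 8>4; P3→X gives 9>3]
(A,R,W): not NE [P2→Q gives 5>4; P3→X gives 9>4]
(B,P,X): not NE [P1→D gives 8>4; P3→Z gives 9>7]
(B,P,Y): not NE [P1→C gives 8>1; P2→Q gives 3>1; P3→Z gives 9>3]
(B,P,Z): not NE [P1→A gives 9>0; P2→R gives 6>4]
(B,P,W): not NE [P1→C gives 9>1; P3→Z gives 9>2]
(B,Q,X): not NE [P2→P gives 5>0; P3→W gives 9>8]
(B,Q,Y): not NE [P1→A gives 9>5]
(B,Q,Z): not NE [P1→C gives 5>0; P2→R gives 6>1; P3→W gives 9>1]
(B,Q,W): not NE [P2→P gives 9>0]
(B,R,X): not NE [P1→D gives 9>6; P2→P gives 5>3; P3→W gives 8>3]
(B,R,Y): not NE [P1→D gives 8>0; P2→Q gives 3>2]
(B,R,Z): not NE [P3→W gives 8>7]
(B,R,W): not NE [P2→P gives 9>1]
(C,P,X): not NE [P1→D gives 8>0; P2→R gives 9>5]
(C,P,Y): not NE [P2→R gives 8>5]
(C,P,Z): not NE [P1→A gives 9>0; P2→Q gives 5>1; P3→W gives 7>5]
(C,P,W): NE
(C,Q,X): not NE [P1→B gives 9>2]
(C,Q,Y): not NE [P1→A gives 9>4; P3→X gives 5>2]
(C,Q,Z): not NE [P3→X gives 5>0]
(C,Q,W): not NE [P2→P gives 7>4; P3→X gives 5>1]
(C,R,X): not NE [P1→D gives 9>1; P3→Z gives 6>3]
(C,R,Y): not NE [P1→D gives 8>7; P3→Z gives 6>0]
(C,R,Z): not NE [P1→B gives 7>1; P2→Q gives 5>2]
(C,R,W): not NE [P2→P gives 7>2; P3→Z gives 6>1]
(D,P,X): not NE [P2→Q gives 9>8; P3→Z gives 3>0]
(D,P,Y): not NE [P1→C gives 8>5; P2→Q gives 9>6; P3→Z gives 3>2]
(D,P,Z): not NE [P1→A gives 9>0]
(D,P,W): not NE [P1→C gives 9>1; P3→Z gives 3>0]
(D,Q,X): not NE [P1→B gives 9>7; P3→W gives 7>3]
(D,Q,Y): not NE [P1→A gives 9>4; P3→W gives 7>6]
(D,Q,Z): not NE [P1→C gives 5>2; P3→W gives 7>3]
(D,Q,W): not NE [P1→C gives 7>3; P2→P gives 8>2]
(D,R,X): not NE [P2→Q gives 9>3; P3→Z gives 9>5]
(D,R,Y): not NE [P2→Q gives 9>3; P3→Z gives 9>6]
(D,R,Z): not NE [P1→B gives 7>0; P2→Q gives 8>4]
(D,R,W): not NE [P1→C gives 3>0; P2→P gives 8>1; P3→Z gives 9>4]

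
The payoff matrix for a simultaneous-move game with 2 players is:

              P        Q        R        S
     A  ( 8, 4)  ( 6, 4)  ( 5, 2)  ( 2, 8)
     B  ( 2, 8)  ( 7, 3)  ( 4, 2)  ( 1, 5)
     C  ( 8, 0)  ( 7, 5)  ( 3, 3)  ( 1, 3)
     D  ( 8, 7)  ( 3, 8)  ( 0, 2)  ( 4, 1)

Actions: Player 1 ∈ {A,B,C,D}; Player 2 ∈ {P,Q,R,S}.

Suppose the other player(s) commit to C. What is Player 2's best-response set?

BR_2 = {Q}

u_2(P vs C) = 0
u_2(Q vs C) = 5
u_2(R vs C) = 3
u_2(S vs C) = 3
max payoff 5 at {Q}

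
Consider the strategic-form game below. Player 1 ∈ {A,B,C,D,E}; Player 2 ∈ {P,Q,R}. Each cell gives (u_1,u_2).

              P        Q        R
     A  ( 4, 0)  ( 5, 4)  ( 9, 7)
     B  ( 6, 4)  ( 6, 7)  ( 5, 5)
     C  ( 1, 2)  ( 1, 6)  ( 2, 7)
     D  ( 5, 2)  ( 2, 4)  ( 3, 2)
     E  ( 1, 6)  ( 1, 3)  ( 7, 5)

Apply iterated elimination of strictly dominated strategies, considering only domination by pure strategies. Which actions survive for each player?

Survivors P1:{A,B} P2:{Q,R}

P1 drop C (A beats it: P:4>1 Q:5>1 R:9>2)
P1 drop D (B beats it: P:6>5 Q:6>2 R:5>3)
P1 drop E (A beats it: P:4>1 Q:5>1 R:9>7)
P2 drop P (Q beats it: A:4>0 B:7>4)
P1→{A,B} P2→{Q,R}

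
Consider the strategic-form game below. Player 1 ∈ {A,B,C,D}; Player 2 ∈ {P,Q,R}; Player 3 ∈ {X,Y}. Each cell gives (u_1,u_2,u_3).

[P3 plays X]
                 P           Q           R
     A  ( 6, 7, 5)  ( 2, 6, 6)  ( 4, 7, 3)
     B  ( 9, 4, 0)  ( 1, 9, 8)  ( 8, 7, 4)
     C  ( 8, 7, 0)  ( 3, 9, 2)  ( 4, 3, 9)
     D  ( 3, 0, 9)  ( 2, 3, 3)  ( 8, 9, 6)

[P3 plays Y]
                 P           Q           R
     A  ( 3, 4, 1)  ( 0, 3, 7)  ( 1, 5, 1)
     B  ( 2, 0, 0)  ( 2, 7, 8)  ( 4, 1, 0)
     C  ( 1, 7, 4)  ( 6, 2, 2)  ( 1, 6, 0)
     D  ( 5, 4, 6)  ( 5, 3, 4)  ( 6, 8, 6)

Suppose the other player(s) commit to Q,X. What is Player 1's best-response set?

P1 best: {C}

u_1(A vs Q,X) = 2
u_1(B vs Q,X) = 1
u_1(C vs Q,X) = 3
u_1(D vs Q,X) = 2
max payoff 3 at {C}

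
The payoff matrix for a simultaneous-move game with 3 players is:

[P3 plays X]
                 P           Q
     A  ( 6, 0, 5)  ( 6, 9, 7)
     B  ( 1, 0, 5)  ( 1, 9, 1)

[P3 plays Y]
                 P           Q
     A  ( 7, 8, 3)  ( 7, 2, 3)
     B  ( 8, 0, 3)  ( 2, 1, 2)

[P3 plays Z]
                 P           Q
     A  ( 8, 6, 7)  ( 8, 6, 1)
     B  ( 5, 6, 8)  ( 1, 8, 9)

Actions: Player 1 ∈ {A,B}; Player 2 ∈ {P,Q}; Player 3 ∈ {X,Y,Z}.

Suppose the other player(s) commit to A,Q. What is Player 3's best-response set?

u_3(X vs A,Q) = 7
u_3(Y vs A,Q) = 3
u_3(Z vs A,Q) = 1
max payoff 7 at {X}

P3 best: {X}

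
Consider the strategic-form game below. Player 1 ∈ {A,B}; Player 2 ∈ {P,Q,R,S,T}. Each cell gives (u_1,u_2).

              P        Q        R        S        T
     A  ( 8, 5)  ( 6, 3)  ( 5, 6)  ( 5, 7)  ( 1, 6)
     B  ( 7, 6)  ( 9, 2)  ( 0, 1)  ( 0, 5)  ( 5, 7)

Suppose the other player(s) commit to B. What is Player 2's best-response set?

u_2(P vs B) = 6
u_2(Q vs B) = 2
u_2(R vs B) = 1
u_2(S vs B) = 5
u_2(T vs B) = 7
max payoff 7 at {T}

BR_2 = {T}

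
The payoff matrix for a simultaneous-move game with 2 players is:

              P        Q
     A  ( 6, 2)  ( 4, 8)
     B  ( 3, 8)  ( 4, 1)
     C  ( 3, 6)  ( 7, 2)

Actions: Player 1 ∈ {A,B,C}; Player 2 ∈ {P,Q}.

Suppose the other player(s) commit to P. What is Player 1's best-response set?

u_1(A vs P) = 6
u_1(B vs P) = 3
u_1(C vs P) = 3
max payoff 6 at {A}

BR_1 = {A}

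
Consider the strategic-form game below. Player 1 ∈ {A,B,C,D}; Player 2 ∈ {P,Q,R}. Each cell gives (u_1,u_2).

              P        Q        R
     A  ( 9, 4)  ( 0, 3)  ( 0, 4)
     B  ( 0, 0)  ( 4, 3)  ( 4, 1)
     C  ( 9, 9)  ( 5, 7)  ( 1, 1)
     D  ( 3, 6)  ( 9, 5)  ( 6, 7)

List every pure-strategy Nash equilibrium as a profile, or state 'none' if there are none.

(A,P): NE
(A,Q): not NE [P1→D gives 9>0; P2→R gives 4>3]
(A,R): not NE [P1→D gives 6>0]
(B,P): not NE [P1→C gives 9>0; P2→Q gives 3>0]
(B,Q): not NE [P1→D gives 9>4]
(B,R): not NE [P1→D gives 6>4; P2→Q gives 3>1]
(C,P): NE
(C,Q): not NE [P1→D gives 9>5; P2→P gives 9>7]
(C,R): not NE [P1→D gives 6>1; P2→P gives 9>1]
(D,P): not NE [P1→C gives 9>3; P2→R gives 7>6]
(D,Q): not NE [P2→R gives 7>5]
(D,R): NE

NE set: (A,P), (C,P), (D,R)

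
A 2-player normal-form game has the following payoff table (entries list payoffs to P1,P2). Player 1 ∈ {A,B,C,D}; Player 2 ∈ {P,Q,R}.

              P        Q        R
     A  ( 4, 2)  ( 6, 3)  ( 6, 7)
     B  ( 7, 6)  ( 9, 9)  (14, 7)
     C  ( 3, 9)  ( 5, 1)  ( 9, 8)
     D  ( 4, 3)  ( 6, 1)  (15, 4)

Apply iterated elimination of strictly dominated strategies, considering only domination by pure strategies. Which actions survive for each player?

P1 drop A (B beats it: P:7>4 Q:9>6 R:14>6)
P1 drop C (B beats it: P:7>3 Q:9>5 R:14>9)
P2 drop P (R beats it: B:7>6 D:4>3)
P1→{B,D} P2→{Q,R}

Remaining: P1:{B,D} P2:{Q,R}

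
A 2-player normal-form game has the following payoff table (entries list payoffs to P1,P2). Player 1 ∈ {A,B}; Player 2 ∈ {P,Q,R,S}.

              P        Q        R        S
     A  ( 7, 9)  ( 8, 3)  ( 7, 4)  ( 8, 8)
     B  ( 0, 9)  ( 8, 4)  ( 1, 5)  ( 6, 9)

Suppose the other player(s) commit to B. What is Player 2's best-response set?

P2 best: {P,S}

u_2(P vs B) = 9
u_2(Q vs B) = 4
u_2(R vs B) = 5
u_2(S vs B) = 9
max payoff 9 at {P,S}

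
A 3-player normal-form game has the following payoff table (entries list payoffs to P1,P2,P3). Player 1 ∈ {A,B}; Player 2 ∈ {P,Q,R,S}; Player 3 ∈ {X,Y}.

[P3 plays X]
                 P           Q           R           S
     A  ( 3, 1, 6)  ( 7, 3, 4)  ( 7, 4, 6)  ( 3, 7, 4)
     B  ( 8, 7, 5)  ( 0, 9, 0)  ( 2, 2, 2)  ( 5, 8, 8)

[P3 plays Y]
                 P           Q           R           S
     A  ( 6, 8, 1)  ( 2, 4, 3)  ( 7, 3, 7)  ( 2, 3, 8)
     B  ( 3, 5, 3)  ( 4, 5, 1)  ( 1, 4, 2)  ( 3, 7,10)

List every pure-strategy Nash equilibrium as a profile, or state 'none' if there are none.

Nash profiles: (B,S,Y)

(A,P,X): not NE [P1→B gives 8>3; P2→S gives 7>1]
(A,P,Y): not NE [P3→X gives 6>1]
(A,Q,X): not NE [P2→S gives 7>3]
(A,Q,Y): not NE [P1→B gives 4>2; P2→P gives 8>4; P3→X gives 4>3]
(A,R,X): not NE [P2→S gives 7>4; P3→Y gives 7>6]
(A,R,Y): not NE [P2→P gives 8>3]
(A,S,X): not NE [P1→B gives 5>3; P3→Y gives 8>4]
(A,S,Y): not NE [P1→B gives 3>2; P2→P gives 8>3]
(B,P,X): not NE [P2→Q gives 9>7]
(B,P,Y): not NE [P1→A gives 6>3; P2→S gives 7>5; P3→X gives 5>3]
(B,Q,X): not NE [P1→A gives 7>0; P3→Y gives 1>0]
(B,Q,Y): not NE [P2→S gives 7>5]
(B,R,X): not NE [P1→A gives 7>2; P2→Q gives 9>2]
(B,R,Y): not NE [P1→A gives 7>1; P2→S gives 7>4]
(B,S,X): not NE [P2→Q gives 9>8; P3→Y gives 10>8]
(B,S,Y): NE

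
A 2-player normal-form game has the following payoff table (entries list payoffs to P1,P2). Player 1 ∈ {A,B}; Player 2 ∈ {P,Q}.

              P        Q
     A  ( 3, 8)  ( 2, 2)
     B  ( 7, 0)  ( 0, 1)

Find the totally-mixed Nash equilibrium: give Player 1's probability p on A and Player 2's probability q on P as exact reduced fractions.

(p,q) = (1/7, 1/3)

P1 indiff ⇒ q·3+(1-q)·2 = q·7+(1-q)·0 ⇒ q(-4) = (1-q)(-2) ⇒ q = 1/3
P2 indiff ⇒ p·8+(1-p)·0 = p·2+(1-p)·1 ⇒ p(6) = (1-p)(1) ⇒ p = 1/7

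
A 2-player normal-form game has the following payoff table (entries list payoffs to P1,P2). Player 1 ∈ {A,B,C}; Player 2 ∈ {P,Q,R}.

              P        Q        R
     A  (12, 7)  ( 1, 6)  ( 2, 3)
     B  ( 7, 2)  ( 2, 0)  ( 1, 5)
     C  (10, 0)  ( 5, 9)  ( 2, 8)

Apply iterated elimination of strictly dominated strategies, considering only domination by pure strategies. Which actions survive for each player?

Remaining: P1:{A,C} P2:{P,Q}

P1 drop B (C beats it: P:10>7 Q:5>2 R:2>1)
P2 drop R (Q beats it: A:6>3 C:9>8)
P1→{A,C} P2→{P,Q}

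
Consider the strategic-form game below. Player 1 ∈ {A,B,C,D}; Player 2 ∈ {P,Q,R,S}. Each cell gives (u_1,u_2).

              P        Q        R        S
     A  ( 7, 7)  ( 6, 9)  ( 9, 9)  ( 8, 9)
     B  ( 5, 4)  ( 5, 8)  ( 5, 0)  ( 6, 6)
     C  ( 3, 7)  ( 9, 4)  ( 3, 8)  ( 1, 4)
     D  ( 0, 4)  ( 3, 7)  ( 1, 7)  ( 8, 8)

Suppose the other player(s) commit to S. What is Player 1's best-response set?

u_1(A vs S) = 8
u_1(B vs S) = 6
u_1(C vs S) = 1
u_1(D vs S) = 8
max payoff 8 at {A,D}

P1 best: {A,D}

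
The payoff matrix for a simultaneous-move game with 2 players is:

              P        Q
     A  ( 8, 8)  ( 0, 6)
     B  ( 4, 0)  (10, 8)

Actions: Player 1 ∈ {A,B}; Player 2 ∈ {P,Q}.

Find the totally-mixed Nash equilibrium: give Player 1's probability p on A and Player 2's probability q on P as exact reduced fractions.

(p,q) = (4/5, 5/7)

P1 indiff ⇒ q·8+(1-q)·0 = q·4+(1-q)·10 ⇒ q(4) = (1-q)(10) ⇒ q = 5/7
P2 indiff ⇒ p·8+(1-p)·0 = p·6+(1-p)·8 ⇒ p(2) = (1-p)(8) ⇒ p = 4/5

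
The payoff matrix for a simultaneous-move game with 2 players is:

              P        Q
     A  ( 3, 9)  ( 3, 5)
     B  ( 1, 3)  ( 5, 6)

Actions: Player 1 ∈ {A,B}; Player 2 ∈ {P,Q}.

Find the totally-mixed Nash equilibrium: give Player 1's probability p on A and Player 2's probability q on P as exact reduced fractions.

p=3/7, q=1/2

P1 indiff ⇒ q·3+(1-q)·3 = q·1+(1-q)·5 ⇒ q(2) = (1-q)(2) ⇒ q = 1/2
P2 indiff ⇒ p·9+(1-p)·3 = p·5+(1-p)·6 ⇒ p(4) = (1-p)(3) ⇒ p = 3/7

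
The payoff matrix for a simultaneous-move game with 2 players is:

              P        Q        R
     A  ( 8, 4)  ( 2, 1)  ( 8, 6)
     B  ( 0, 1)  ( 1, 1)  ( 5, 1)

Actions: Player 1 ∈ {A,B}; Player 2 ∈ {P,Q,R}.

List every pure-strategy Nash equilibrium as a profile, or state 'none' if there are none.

Nash profiles: (A,R)

(A,P): not NE [P2→R gives 6>4]
(A,Q): not NE [P2→R gives 6>1]
(A,R): NE
(B,P): not NE [P1→A gives 8>0]
(B,Q): not NE [P1→A gives 2>1]
(B,R): not NE [P1→A gives 8>5]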